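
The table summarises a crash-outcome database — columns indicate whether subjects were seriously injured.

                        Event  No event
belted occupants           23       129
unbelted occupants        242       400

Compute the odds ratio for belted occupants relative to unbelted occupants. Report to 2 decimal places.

odds, belted occupants = 23/129 = 0.1783
odds, unbelted occupants = 242/400 = 0.6050
OR = 0.1783 / 0.6050 = 0.29

OR: 0.29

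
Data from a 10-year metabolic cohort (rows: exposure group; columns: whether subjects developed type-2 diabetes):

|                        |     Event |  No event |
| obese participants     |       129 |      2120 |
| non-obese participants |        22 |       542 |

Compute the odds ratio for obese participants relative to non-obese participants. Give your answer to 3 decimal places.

OR = (129 × 542) / (2120 × 22) = 69918/46640 ≈ 1.499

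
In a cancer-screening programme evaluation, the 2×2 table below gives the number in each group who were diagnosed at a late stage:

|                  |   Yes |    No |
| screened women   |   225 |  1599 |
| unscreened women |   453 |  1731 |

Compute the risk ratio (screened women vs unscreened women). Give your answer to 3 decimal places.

risk, screened women = 225/1824 = 0.1234
risk, unscreened women = 453/2184 = 0.2074
RR = 0.1234 / 0.2074 = 0.595

RR ≈ 0.595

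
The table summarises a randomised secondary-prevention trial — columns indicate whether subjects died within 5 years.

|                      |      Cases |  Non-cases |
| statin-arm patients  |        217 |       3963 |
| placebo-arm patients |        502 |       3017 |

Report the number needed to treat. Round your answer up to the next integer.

risk, statin-arm patients = 217/4180 = 0.051914
risk, placebo-arm patients = 502/3519 = 0.142654
absolute risk difference = 0.090740
1 / 0.090740 = 11.020 → round up → 12

12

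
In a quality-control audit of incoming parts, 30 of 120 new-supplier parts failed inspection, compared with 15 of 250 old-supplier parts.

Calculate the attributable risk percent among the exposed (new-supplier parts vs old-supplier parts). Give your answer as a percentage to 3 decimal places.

76.000%

risk, new-supplier parts = 30/120 = 0.2500
risk, old-supplier parts = 15/250 = 0.0600
AR% = (0.2500 − 0.0600) / 0.2500 = 0.7600 → 76.000%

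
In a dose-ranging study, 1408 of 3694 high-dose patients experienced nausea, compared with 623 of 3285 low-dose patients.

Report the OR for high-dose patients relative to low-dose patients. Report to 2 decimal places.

OR = (1408 × 2662) / (2286 × 623) = 3748096/1424178 ≈ 2.63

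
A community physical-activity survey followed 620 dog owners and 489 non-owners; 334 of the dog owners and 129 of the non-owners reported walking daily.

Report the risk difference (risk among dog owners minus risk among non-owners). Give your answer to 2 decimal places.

risk, dog owners = 334/620 = 0.5387
risk, non-owners = 129/489 = 0.2638
risk difference = 0.5387 − 0.2638 = 0.27

0.27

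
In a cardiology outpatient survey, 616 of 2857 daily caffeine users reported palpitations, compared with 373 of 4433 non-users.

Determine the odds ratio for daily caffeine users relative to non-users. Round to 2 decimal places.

odds, daily caffeine users = 616/2241 = 0.2749
odds, non-users = 373/4060 = 0.0919
OR = 0.2749 / 0.0919 = 2.99

2.99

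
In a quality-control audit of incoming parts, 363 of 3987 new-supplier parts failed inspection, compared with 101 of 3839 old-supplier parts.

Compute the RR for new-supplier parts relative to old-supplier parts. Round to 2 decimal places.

RR: 3.46

risk, new-supplier parts = 363/3987 = 0.09105
risk, old-supplier parts = 101/3839 = 0.02631
RR = 0.09105 / 0.02631 = 3.46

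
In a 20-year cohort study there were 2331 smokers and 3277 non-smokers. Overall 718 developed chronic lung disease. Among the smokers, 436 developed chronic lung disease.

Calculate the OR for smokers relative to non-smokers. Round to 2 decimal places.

2.44

smokers without the outcome: 2331 − 436 = 1895
non-smokers with the outcome: 718 − 436 = 282
non-smokers without the outcome: 3277 − 282 = 2995
odds, smokers = 436/1895 = 0.2301
odds, non-smokers = 282/2995 = 0.0942
OR = 0.2301 / 0.0942 = 2.44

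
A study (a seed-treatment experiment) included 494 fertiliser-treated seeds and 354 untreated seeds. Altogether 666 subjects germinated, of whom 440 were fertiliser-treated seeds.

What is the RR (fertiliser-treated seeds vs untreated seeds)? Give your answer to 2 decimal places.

RR ≈ 1.40

fertiliser-treated seeds without the outcome: 494 − 440 = 54
untreated seeds with the outcome: 666 − 440 = 226
untreated seeds without the outcome: 354 − 226 = 128
risk, fertiliser-treated seeds = 440/494 = 0.8907
risk, untreated seeds = 226/354 = 0.6384
RR = 0.8907 / 0.6384 = 1.40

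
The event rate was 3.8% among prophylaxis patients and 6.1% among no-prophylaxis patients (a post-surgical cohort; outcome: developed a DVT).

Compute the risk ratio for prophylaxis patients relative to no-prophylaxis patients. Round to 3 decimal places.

RR = 0.03800 / 0.06100 = 0.623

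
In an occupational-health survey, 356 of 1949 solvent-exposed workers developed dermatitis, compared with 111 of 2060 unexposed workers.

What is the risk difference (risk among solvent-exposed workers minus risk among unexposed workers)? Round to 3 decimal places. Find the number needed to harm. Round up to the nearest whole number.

RD = 0.129; NNH = 8

risk, solvent-exposed workers = 356/1949 = 0.1827
risk, unexposed workers = 111/2060 = 0.0539
risk difference = 0.1827 − 0.0539 = 0.129
absolute risk difference = 0.128774
1 / 0.128774 = 7.766 → round up → 8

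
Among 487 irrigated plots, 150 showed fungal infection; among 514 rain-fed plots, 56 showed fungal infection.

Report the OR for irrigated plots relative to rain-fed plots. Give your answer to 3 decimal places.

OR = (150 × 458) / (337 × 56) = 68700/18872 ≈ 3.640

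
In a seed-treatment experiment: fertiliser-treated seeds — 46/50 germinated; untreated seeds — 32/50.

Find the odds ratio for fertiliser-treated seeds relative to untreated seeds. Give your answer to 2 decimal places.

OR = (46 × 18) / (4 × 32) = 828/128 ≈ 6.47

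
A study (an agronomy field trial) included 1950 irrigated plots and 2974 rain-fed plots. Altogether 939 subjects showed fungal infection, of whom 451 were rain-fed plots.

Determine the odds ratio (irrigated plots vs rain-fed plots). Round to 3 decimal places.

irrigated plots with the outcome: 939 − 451 = 488
irrigated plots without the outcome: 1950 − 488 = 1462
rain-fed plots without the outcome: 2974 − 451 = 2523
OR = (488 × 2523) / (1462 × 451) = 1231224/659362 ≈ 1.867

1.867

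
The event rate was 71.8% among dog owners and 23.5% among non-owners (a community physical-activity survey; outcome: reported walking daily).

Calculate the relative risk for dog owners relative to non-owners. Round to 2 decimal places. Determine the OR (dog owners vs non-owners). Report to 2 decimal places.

RR = 3.06; OR = 8.29

RR = 0.7180 / 0.2350 = 3.06
odds, dog owners = 0.7180/0.2820 = 2.5461
odds, non-owners = 0.2350/0.7650 = 0.3072
OR = 2.5461 / 0.3072 = 8.29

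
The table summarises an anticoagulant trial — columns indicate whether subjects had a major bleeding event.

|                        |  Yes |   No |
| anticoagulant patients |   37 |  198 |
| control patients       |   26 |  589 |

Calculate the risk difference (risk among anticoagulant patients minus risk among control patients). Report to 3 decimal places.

0.115

risk, anticoagulant patients = 37/235 = 0.15745
risk, control patients = 26/615 = 0.04228
risk difference = 0.15745 − 0.04228 = 0.115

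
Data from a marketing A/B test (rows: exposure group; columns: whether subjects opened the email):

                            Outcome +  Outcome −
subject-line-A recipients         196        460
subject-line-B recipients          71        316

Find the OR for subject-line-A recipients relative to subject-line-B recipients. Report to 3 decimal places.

odds, subject-line-A recipients = 196/460 = 0.4261
odds, subject-line-B recipients = 71/316 = 0.2247
OR = 0.4261 / 0.2247 = 1.896

OR = 1.896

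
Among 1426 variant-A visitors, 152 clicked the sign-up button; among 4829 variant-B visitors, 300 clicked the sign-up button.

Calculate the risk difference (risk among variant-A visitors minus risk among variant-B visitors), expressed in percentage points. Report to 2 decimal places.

risk, variant-A visitors = 152/1426 = 0.1066
risk, variant-B visitors = 300/4829 = 0.0621
risk difference = 0.1066 − 0.0621 = 0.0445 → 4.45 percentage points

RD = 4.45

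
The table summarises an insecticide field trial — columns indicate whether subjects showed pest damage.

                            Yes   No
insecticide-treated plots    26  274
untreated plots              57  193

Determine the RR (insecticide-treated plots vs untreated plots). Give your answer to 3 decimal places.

risk, insecticide-treated plots = 26/300 = 0.0867
risk, untreated plots = 57/250 = 0.2280
RR = 0.0867 / 0.2280 = 0.380

0.380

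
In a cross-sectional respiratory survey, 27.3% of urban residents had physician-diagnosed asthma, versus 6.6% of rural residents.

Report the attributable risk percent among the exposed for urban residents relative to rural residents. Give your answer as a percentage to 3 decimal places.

AR% = (0.2730 − 0.0660) / 0.2730 = 0.7582 → 75.824%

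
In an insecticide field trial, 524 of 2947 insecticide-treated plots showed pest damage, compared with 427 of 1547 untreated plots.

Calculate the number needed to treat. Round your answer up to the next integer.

11

risk, insecticide-treated plots = 524/2947 = 0.177808
risk, untreated plots = 427/1547 = 0.276018
absolute risk difference = 0.098210
1 / 0.098210 = 10.182 → round up → 11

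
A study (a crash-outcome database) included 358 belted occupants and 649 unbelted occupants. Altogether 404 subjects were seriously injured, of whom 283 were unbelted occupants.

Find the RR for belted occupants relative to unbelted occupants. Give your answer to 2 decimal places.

RR: 0.78

belted occupants with the outcome: 404 − 283 = 121
belted occupants without the outcome: 358 − 121 = 237
unbelted occupants without the outcome: 649 − 283 = 366
risk, belted occupants = 121/358 = 0.3380
risk, unbelted occupants = 283/649 = 0.4361
RR = 0.3380 / 0.4361 = 0.78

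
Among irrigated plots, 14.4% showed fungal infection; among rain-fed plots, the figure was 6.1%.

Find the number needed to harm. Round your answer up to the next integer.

NNH ≈ 13

absolute risk difference = 0.083000
1 / 0.083000 = 12.048 → round up → 13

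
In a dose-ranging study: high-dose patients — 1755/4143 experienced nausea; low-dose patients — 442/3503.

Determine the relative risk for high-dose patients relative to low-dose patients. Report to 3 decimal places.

3.357

risk, high-dose patients = 1755/4143 = 0.4236
risk, low-dose patients = 442/3503 = 0.1262
RR = 0.4236 / 0.1262 = 3.357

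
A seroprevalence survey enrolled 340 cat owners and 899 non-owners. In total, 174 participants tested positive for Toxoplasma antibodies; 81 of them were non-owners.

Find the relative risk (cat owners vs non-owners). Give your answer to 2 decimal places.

RR = 3.04

cat owners with the outcome: 174 − 81 = 93
cat owners without the outcome: 340 − 93 = 247
non-owners without the outcome: 899 − 81 = 818
risk, cat owners = 93/340 = 0.2735
risk, non-owners = 81/899 = 0.0901
RR = 0.2735 / 0.0901 = 3.04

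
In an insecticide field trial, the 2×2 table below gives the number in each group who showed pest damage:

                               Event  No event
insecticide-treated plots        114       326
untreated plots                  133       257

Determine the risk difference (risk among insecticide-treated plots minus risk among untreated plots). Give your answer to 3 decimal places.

risk, insecticide-treated plots = 114/440 = 0.2591
risk, untreated plots = 133/390 = 0.3410
risk difference = 0.2591 − 0.3410 = -0.082

RD ≈ -0.082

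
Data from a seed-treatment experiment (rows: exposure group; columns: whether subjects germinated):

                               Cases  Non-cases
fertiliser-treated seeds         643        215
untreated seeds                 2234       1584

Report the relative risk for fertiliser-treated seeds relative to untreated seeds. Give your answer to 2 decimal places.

RR: 1.28

risk, fertiliser-treated seeds = 643/858 = 0.7494
risk, untreated seeds = 2234/3818 = 0.5851
RR = 0.7494 / 0.5851 = 1.28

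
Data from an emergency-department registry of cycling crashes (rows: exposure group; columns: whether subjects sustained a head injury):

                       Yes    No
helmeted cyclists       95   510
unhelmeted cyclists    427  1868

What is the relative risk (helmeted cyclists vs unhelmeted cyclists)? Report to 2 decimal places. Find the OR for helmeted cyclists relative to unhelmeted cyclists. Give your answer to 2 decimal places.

risk, helmeted cyclists = 95/605 = 0.1570
risk, unhelmeted cyclists = 427/2295 = 0.1861
RR = 0.1570 / 0.1861 = 0.84
OR = (95 × 1868) / (510 × 427) = 177460/217770 ≈ 0.81

RR = 0.84; OR = 0.81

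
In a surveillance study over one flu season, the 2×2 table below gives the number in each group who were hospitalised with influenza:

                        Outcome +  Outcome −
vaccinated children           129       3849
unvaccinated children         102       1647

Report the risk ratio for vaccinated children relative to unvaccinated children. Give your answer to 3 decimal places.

0.556

risk, vaccinated children = 129/3978 = 0.03243
risk, unvaccinated children = 102/1749 = 0.05832
RR = 0.03243 / 0.05832 = 0.556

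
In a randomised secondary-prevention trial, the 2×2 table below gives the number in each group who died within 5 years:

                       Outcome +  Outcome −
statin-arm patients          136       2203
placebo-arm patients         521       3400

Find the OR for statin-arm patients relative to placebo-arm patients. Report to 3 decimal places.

odds, statin-arm patients = 136/2203 = 0.0617
odds, placebo-arm patients = 521/3400 = 0.1532
OR = 0.0617 / 0.1532 = 0.403

0.403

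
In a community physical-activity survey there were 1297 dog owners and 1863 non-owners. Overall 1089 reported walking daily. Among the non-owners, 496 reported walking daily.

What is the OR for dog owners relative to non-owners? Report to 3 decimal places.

dog owners with the outcome: 1089 − 496 = 593
dog owners without the outcome: 1297 − 593 = 704
non-owners without the outcome: 1863 − 496 = 1367
OR = (593 × 1367) / (704 × 496) = 810631/349184 ≈ 2.322

OR = 2.322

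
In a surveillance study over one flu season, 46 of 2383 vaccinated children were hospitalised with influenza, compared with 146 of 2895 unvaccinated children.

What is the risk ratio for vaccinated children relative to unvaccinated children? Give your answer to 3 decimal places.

risk, vaccinated children = 46/2383 = 0.01930
risk, unvaccinated children = 146/2895 = 0.05043
RR = 0.01930 / 0.05043 = 0.383

RR = 0.383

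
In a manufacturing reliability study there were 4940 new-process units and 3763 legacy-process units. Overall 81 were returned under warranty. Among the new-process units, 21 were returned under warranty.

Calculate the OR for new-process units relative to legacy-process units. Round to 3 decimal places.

new-process units without the outcome: 4940 − 21 = 4919
legacy-process units with the outcome: 81 − 21 = 60
legacy-process units without the outcome: 3763 − 60 = 3703
OR = (21 × 3703) / (4919 × 60) = 77763/295140 ≈ 0.263

0.263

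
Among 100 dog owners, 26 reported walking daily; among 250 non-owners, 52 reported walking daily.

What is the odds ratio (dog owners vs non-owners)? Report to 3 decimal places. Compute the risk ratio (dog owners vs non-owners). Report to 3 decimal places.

OR = 1.338; RR = 1.250

OR = (26 × 198) / (74 × 52) = 5148/3848 ≈ 1.338
risk, dog owners = 26/100 = 0.2600
risk, non-owners = 52/250 = 0.2080
RR = 0.2600 / 0.2080 = 1.250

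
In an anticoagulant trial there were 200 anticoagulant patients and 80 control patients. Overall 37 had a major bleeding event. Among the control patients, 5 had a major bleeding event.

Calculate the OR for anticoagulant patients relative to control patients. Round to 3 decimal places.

anticoagulant patients with the outcome: 37 − 5 = 32
anticoagulant patients without the outcome: 200 − 32 = 168
control patients without the outcome: 80 − 5 = 75
OR = (32 × 75) / (168 × 5) = 2400/840 ≈ 2.857

OR ≈ 2.857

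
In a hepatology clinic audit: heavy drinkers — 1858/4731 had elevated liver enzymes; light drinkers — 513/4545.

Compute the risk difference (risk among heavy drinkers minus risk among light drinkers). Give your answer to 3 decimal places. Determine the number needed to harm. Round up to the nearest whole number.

RD = 0.280; NNH = 4

risk, heavy drinkers = 1858/4731 = 0.3927
risk, light drinkers = 513/4545 = 0.1129
risk difference = 0.3927 − 0.1129 = 0.280
absolute risk difference = 0.279858
1 / 0.279858 = 3.573 → round up → 4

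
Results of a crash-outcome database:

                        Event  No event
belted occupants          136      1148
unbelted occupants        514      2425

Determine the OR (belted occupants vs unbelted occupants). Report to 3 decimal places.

OR = (136 × 2425) / (1148 × 514) = 329800/590072 ≈ 0.559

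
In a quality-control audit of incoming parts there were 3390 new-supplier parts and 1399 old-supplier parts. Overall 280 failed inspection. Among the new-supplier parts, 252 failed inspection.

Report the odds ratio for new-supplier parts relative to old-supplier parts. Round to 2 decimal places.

3.93

new-supplier parts without the outcome: 3390 − 252 = 3138
old-supplier parts with the outcome: 280 − 252 = 28
old-supplier parts without the outcome: 1399 − 28 = 1371
OR = (252 × 1371) / (3138 × 28) = 345492/87864 ≈ 3.93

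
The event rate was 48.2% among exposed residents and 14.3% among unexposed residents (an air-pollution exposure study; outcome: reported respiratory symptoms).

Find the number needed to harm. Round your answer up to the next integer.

absolute risk difference = 0.339000
1 / 0.339000 = 2.950 → round up → 3

NNH ≈ 3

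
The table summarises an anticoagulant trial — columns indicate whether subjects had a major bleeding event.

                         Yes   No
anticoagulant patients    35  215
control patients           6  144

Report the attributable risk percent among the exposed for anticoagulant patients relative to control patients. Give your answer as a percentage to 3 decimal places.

risk, anticoagulant patients = 35/250 = 0.14000
risk, control patients = 6/150 = 0.04000
AR% = (0.14000 − 0.04000) / 0.14000 = 0.7143 → 71.429%

71.429%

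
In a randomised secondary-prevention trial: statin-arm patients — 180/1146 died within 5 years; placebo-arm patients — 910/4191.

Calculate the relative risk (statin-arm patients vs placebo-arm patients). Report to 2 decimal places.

risk, statin-arm patients = 180/1146 = 0.1571
risk, placebo-arm patients = 910/4191 = 0.2171
RR = 0.1571 / 0.2171 = 0.72

0.72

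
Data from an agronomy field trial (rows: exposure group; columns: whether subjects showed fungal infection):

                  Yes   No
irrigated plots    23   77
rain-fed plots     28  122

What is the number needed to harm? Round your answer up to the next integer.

NNH = 24

risk, irrigated plots = 23/100 = 0.230000
risk, rain-fed plots = 28/150 = 0.186667
absolute risk difference = 0.043333
1 / 0.043333 = 23.077 → round up → 24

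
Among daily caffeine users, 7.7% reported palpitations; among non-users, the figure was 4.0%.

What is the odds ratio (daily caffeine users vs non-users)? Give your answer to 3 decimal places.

OR ≈ 2.002

odds, daily caffeine users = 0.07700/0.92300 = 0.08342
odds, non-users = 0.04000/0.96000 = 0.04167
OR = 0.08342 / 0.04167 = 2.002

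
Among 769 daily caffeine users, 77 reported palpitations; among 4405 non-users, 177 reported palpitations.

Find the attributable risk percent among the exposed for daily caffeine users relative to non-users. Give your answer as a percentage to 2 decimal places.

59.87%

risk, daily caffeine users = 77/769 = 0.10013
risk, non-users = 177/4405 = 0.04018
AR% = (0.10013 − 0.04018) / 0.10013 = 0.5987 → 59.87%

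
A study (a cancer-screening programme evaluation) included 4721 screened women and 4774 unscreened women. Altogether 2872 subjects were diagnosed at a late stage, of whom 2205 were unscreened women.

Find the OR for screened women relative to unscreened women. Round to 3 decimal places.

screened women with the outcome: 2872 − 2205 = 667
screened women without the outcome: 4721 − 667 = 4054
unscreened women without the outcome: 4774 − 2205 = 2569
odds, screened women = 667/4054 = 0.1645
odds, unscreened women = 2205/2569 = 0.8583
OR = 0.1645 / 0.8583 = 0.192

OR: 0.192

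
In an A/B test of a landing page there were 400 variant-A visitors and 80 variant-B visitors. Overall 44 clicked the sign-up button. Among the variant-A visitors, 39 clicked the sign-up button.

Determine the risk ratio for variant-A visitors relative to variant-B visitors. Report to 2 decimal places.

variant-A visitors without the outcome: 400 − 39 = 361
variant-B visitors with the outcome: 44 − 39 = 5
variant-B visitors without the outcome: 80 − 5 = 75
risk, variant-A visitors = 39/400 = 0.0975
risk, variant-B visitors = 5/80 = 0.0625
RR = 0.0975 / 0.0625 = 1.56

RR = 1.56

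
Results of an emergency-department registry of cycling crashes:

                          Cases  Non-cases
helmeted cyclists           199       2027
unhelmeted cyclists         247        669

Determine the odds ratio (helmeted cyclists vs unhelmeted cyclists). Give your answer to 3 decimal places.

OR = (199 × 669) / (2027 × 247) = 133131/500669 ≈ 0.266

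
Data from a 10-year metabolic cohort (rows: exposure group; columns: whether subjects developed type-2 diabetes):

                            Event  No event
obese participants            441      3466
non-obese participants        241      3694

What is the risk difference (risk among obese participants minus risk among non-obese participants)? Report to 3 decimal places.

RD ≈ 0.052

risk, obese participants = 441/3907 = 0.1129
risk, non-obese participants = 241/3935 = 0.0612
risk difference = 0.1129 − 0.0612 = 0.052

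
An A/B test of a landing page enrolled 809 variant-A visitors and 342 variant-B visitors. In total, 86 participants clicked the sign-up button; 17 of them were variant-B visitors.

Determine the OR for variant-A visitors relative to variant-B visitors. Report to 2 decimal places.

OR: 1.78

variant-A visitors with the outcome: 86 − 17 = 69
variant-A visitors without the outcome: 809 − 69 = 740
variant-B visitors without the outcome: 342 − 17 = 325
odds, variant-A visitors = 69/740 = 0.09324
odds, variant-B visitors = 17/325 = 0.05231
OR = 0.09324 / 0.05231 = 1.78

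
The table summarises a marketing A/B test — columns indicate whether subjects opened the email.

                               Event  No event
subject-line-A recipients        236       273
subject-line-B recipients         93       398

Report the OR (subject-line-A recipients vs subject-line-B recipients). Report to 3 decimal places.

OR = (236 × 398) / (273 × 93) = 93928/25389 ≈ 3.700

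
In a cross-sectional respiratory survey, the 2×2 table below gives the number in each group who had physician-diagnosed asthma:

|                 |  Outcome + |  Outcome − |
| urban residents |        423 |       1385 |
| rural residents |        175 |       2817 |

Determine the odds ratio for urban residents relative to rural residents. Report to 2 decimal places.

OR = (423 × 2817) / (1385 × 175) = 1191591/242375 ≈ 4.92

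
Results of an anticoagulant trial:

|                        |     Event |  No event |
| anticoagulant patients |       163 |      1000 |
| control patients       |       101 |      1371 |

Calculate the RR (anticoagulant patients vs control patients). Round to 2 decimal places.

2.04

risk, anticoagulant patients = 163/1163 = 0.1402
risk, control patients = 101/1472 = 0.0686
RR = 0.1402 / 0.0686 = 2.04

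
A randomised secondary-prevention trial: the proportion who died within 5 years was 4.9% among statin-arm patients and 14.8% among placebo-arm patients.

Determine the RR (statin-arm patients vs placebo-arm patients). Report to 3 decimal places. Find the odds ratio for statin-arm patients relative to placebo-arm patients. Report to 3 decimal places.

RR = 0.04900 / 0.14800 = 0.331
odds, statin-arm patients = 0.04900/0.95100 = 0.05152
odds, placebo-arm patients = 0.14800/0.85200 = 0.17371
OR = 0.05152 / 0.17371 = 0.297

RR = 0.331; OR = 0.297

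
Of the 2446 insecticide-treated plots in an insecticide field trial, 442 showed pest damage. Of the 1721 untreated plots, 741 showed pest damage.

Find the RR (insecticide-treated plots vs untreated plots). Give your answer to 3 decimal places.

RR ≈ 0.420

risk, insecticide-treated plots = 442/2446 = 0.1807
risk, untreated plots = 741/1721 = 0.4306
RR = 0.1807 / 0.4306 = 0.420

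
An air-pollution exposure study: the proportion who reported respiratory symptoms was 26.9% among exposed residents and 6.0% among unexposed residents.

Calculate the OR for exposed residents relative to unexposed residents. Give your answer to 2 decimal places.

odds, exposed residents = 0.2690/0.7310 = 0.3680
odds, unexposed residents = 0.0600/0.9400 = 0.0638
OR = 0.3680 / 0.0638 = 5.77

OR: 5.77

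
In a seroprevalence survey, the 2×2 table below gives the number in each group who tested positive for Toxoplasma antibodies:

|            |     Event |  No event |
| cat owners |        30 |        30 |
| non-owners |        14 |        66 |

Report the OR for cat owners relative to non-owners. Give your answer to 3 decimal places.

OR = (30 × 66) / (30 × 14) = 1980/420 ≈ 4.714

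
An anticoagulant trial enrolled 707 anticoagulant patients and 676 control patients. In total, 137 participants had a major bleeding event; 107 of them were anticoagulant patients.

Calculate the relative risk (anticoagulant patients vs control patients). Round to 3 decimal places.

3.410

anticoagulant patients without the outcome: 707 − 107 = 600
control patients with the outcome: 137 − 107 = 30
control patients without the outcome: 676 − 30 = 646
risk, anticoagulant patients = 107/707 = 0.15134
risk, control patients = 30/676 = 0.04438
RR = 0.15134 / 0.04438 = 3.410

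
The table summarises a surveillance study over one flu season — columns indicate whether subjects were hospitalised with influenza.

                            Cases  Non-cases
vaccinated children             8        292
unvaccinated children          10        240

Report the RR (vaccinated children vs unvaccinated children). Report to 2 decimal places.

risk, vaccinated children = 8/300 = 0.02667
risk, unvaccinated children = 10/250 = 0.04000
RR = 0.02667 / 0.04000 = 0.67

0.67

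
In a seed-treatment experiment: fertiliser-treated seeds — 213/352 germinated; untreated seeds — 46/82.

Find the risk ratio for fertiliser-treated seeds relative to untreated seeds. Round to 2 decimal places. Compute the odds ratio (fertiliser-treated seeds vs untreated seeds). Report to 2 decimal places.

risk, fertiliser-treated seeds = 213/352 = 0.6051
risk, untreated seeds = 46/82 = 0.5610
RR = 0.6051 / 0.5610 = 1.08
OR = (213 × 36) / (139 × 46) = 7668/6394 ≈ 1.20

RR = 1.08; OR = 1.20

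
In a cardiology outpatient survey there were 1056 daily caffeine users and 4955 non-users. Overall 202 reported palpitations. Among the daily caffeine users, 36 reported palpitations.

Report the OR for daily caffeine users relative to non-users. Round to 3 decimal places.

daily caffeine users without the outcome: 1056 − 36 = 1020
non-users with the outcome: 202 − 36 = 166
non-users without the outcome: 4955 − 166 = 4789
odds, daily caffeine users = 36/1020 = 0.03529
odds, non-users = 166/4789 = 0.03466
OR = 0.03529 / 0.03466 = 1.018

OR: 1.018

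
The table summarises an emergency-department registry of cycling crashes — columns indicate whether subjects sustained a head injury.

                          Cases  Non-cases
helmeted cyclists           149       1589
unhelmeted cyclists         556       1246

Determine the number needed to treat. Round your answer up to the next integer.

risk, helmeted cyclists = 149/1738 = 0.085731
risk, unhelmeted cyclists = 556/1802 = 0.308546
absolute risk difference = 0.222815
1 / 0.222815 = 4.488 → round up → 5

5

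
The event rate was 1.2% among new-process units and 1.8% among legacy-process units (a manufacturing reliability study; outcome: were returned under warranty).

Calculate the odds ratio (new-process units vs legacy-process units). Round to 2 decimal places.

odds, new-process units = 0.01200/0.98800 = 0.01215
odds, legacy-process units = 0.01800/0.98200 = 0.01833
OR = 0.01215 / 0.01833 = 0.66

OR: 0.66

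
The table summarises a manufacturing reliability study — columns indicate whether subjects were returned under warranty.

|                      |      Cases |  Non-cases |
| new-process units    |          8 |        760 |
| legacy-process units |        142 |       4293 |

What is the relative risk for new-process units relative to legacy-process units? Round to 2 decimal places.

risk, new-process units = 8/768 = 0.01042
risk, legacy-process units = 142/4435 = 0.03202
RR = 0.01042 / 0.03202 = 0.33

RR ≈ 0.33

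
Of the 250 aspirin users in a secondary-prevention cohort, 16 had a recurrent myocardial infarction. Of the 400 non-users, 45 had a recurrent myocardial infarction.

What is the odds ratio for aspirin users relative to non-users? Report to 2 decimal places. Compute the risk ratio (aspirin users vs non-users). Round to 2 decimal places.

OR = 0.54; RR = 0.57

OR = (16 × 355) / (234 × 45) = 5680/10530 ≈ 0.54
risk, aspirin users = 16/250 = 0.0640
risk, non-users = 45/400 = 0.1125
RR = 0.0640 / 0.1125 = 0.57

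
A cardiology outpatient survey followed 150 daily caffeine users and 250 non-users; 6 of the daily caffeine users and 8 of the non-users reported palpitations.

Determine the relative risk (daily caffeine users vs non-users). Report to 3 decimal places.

risk, daily caffeine users = 6/150 = 0.04000
risk, non-users = 8/250 = 0.03200
RR = 0.04000 / 0.03200 = 1.250

RR = 1.250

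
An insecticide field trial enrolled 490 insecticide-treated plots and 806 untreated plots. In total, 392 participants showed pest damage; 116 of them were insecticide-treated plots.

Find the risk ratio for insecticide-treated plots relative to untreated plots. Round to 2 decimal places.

RR ≈ 0.69

insecticide-treated plots without the outcome: 490 − 116 = 374
untreated plots with the outcome: 392 − 116 = 276
untreated plots without the outcome: 806 − 276 = 530
risk, insecticide-treated plots = 116/490 = 0.2367
risk, untreated plots = 276/806 = 0.3424
RR = 0.2367 / 0.3424 = 0.69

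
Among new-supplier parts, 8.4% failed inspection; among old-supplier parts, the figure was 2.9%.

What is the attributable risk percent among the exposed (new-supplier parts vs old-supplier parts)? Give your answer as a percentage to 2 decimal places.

AR% = (0.08400 − 0.02900) / 0.08400 = 0.6548 → 65.48%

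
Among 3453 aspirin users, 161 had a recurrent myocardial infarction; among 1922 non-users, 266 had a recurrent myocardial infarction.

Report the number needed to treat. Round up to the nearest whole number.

risk, aspirin users = 161/3453 = 0.046626
risk, non-users = 266/1922 = 0.138398
absolute risk difference = 0.091771
1 / 0.091771 = 10.897 → round up → 11

NNT = 11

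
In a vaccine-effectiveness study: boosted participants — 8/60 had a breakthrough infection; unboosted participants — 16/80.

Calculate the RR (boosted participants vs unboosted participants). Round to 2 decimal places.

RR = 0.67

risk, boosted participants = 8/60 = 0.1333
risk, unboosted participants = 16/80 = 0.2000
RR = 0.1333 / 0.2000 = 0.67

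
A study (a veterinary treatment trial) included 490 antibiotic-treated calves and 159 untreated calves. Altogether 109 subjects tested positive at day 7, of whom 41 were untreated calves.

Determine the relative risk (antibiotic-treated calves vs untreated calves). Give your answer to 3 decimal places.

antibiotic-treated calves with the outcome: 109 − 41 = 68
antibiotic-treated calves without the outcome: 490 − 68 = 422
untreated calves without the outcome: 159 − 41 = 118
risk, antibiotic-treated calves = 68/490 = 0.1388
risk, untreated calves = 41/159 = 0.2579
RR = 0.1388 / 0.2579 = 0.538

RR = 0.538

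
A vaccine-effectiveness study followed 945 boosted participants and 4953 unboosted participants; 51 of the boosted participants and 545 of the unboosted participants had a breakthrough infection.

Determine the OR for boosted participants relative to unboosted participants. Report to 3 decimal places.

OR = (51 × 4408) / (894 × 545) = 224808/487230 ≈ 0.461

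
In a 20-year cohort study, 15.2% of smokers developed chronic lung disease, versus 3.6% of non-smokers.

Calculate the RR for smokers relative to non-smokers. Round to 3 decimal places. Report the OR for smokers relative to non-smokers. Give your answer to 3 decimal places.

RR = 4.222; OR = 4.800

RR = 0.15200 / 0.03600 = 4.222
odds, smokers = 0.15200/0.84800 = 0.17925
odds, non-smokers = 0.03600/0.96400 = 0.03734
OR = 0.17925 / 0.03734 = 4.800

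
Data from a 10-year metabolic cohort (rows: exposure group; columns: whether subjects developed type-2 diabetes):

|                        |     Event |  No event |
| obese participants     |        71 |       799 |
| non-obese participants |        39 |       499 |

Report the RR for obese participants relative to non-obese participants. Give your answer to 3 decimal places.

1.126

risk, obese participants = 71/870 = 0.0816
risk, non-obese participants = 39/538 = 0.0725
RR = 0.0816 / 0.0725 = 1.126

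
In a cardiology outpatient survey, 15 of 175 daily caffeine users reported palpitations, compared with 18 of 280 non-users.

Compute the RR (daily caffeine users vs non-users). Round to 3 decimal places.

1.333

risk, daily caffeine users = 15/175 = 0.0857
risk, non-users = 18/280 = 0.0643
RR = 0.0857 / 0.0643 = 1.333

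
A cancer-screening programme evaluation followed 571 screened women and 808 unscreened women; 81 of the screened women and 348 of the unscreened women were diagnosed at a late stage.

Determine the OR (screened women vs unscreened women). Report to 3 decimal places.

odds, screened women = 81/490 = 0.1653
odds, unscreened women = 348/460 = 0.7565
OR = 0.1653 / 0.7565 = 0.219

OR: 0.219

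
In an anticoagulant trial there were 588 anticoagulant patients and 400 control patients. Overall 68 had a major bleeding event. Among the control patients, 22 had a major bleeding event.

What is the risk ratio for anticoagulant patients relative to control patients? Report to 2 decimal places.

RR = 1.42

anticoagulant patients with the outcome: 68 − 22 = 46
anticoagulant patients without the outcome: 588 − 46 = 542
control patients without the outcome: 400 − 22 = 378
risk, anticoagulant patients = 46/588 = 0.0782
risk, control patients = 22/400 = 0.0550
RR = 0.0782 / 0.0550 = 1.42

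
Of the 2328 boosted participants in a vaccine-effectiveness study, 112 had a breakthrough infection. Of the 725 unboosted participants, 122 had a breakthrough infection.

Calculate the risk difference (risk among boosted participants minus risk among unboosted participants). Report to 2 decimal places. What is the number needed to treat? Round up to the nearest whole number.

RD = -0.12; NNT = 9

risk, boosted participants = 112/2328 = 0.04811
risk, unboosted participants = 122/725 = 0.16828
risk difference = 0.04811 − 0.16828 = -0.12
absolute risk difference = 0.120166
1 / 0.120166 = 8.322 → round up → 9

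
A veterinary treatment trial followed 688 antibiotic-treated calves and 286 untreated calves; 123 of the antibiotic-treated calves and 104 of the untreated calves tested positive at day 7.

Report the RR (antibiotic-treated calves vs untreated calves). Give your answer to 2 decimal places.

risk, antibiotic-treated calves = 123/688 = 0.1788
risk, untreated calves = 104/286 = 0.3636
RR = 0.1788 / 0.3636 = 0.49

0.49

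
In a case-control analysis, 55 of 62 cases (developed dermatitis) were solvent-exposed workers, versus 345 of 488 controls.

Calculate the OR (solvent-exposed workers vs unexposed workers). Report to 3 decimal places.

OR = (55 × 143) / (345 × 7) = 7865/2415 ≈ 3.257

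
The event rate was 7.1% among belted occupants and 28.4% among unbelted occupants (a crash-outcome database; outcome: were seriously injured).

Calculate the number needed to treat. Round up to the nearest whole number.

absolute risk difference = 0.213000
1 / 0.213000 = 4.695 → round up → 5

5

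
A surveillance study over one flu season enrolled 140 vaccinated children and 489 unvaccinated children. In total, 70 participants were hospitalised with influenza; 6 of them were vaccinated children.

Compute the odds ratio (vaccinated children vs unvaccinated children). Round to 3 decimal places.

0.297

vaccinated children without the outcome: 140 − 6 = 134
unvaccinated children with the outcome: 70 − 6 = 64
unvaccinated children without the outcome: 489 − 64 = 425
odds, vaccinated children = 6/134 = 0.04478
odds, unvaccinated children = 64/425 = 0.15059
OR = 0.04478 / 0.15059 = 0.297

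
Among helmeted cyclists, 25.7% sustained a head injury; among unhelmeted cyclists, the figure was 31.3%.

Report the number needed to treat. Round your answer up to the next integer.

NNT: 18

absolute risk difference = 0.056000
1 / 0.056000 = 17.857 → round up → 18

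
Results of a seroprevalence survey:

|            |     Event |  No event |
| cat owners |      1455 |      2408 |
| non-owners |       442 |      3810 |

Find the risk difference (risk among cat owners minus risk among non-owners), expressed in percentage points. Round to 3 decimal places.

risk, cat owners = 1455/3863 = 0.3767
risk, non-owners = 442/4252 = 0.1040
risk difference = 0.3767 − 0.1040 = 0.2727 → 27.270 percentage points

27.270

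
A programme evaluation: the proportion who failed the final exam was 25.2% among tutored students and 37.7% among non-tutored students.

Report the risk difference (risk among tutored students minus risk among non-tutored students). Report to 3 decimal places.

risk difference = 0.2520 − 0.3770 = -0.125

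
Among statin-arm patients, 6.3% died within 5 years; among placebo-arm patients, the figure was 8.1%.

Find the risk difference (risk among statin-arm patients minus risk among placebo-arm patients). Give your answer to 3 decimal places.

risk difference = 0.0630 − 0.0810 = -0.018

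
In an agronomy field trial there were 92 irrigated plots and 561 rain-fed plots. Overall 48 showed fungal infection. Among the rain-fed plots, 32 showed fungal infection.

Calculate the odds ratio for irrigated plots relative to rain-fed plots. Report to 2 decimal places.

irrigated plots with the outcome: 48 − 32 = 16
irrigated plots without the outcome: 92 − 16 = 76
rain-fed plots without the outcome: 561 − 32 = 529
OR = (16 × 529) / (76 × 32) = 8464/2432 ≈ 3.48

OR ≈ 3.48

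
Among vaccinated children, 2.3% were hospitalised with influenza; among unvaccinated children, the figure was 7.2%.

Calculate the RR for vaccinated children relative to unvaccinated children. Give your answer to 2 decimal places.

RR = 0.02300 / 0.07200 = 0.32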